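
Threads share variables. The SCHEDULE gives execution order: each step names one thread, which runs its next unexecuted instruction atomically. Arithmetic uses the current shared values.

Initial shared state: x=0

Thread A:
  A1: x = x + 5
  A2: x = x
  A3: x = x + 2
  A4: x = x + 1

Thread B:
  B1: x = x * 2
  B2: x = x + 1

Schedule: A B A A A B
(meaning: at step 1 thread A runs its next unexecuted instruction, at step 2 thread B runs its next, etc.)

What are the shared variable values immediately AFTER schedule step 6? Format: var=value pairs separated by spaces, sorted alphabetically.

Answer: x=14

Derivation:
Step 1: thread A executes A1 (x = x + 5). Shared: x=5. PCs: A@1 B@0
Step 2: thread B executes B1 (x = x * 2). Shared: x=10. PCs: A@1 B@1
Step 3: thread A executes A2 (x = x). Shared: x=10. PCs: A@2 B@1
Step 4: thread A executes A3 (x = x + 2). Shared: x=12. PCs: A@3 B@1
Step 5: thread A executes A4 (x = x + 1). Shared: x=13. PCs: A@4 B@1
Step 6: thread B executes B2 (x = x + 1). Shared: x=14. PCs: A@4 B@2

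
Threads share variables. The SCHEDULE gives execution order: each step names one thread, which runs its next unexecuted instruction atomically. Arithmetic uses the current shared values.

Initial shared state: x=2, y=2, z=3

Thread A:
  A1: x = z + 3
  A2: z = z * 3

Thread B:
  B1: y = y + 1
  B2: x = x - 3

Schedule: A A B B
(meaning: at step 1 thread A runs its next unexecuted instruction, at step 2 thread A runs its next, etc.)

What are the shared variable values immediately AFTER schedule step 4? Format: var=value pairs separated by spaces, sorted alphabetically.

Answer: x=3 y=3 z=9

Derivation:
Step 1: thread A executes A1 (x = z + 3). Shared: x=6 y=2 z=3. PCs: A@1 B@0
Step 2: thread A executes A2 (z = z * 3). Shared: x=6 y=2 z=9. PCs: A@2 B@0
Step 3: thread B executes B1 (y = y + 1). Shared: x=6 y=3 z=9. PCs: A@2 B@1
Step 4: thread B executes B2 (x = x - 3). Shared: x=3 y=3 z=9. PCs: A@2 B@2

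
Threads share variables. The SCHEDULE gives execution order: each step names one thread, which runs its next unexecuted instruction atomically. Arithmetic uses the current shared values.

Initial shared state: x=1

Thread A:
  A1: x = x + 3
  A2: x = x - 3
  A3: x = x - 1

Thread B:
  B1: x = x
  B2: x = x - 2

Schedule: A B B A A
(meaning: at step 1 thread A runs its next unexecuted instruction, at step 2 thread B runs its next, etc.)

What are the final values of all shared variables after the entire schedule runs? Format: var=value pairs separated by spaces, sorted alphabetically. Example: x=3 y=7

Answer: x=-2

Derivation:
Step 1: thread A executes A1 (x = x + 3). Shared: x=4. PCs: A@1 B@0
Step 2: thread B executes B1 (x = x). Shared: x=4. PCs: A@1 B@1
Step 3: thread B executes B2 (x = x - 2). Shared: x=2. PCs: A@1 B@2
Step 4: thread A executes A2 (x = x - 3). Shared: x=-1. PCs: A@2 B@2
Step 5: thread A executes A3 (x = x - 1). Shared: x=-2. PCs: A@3 B@2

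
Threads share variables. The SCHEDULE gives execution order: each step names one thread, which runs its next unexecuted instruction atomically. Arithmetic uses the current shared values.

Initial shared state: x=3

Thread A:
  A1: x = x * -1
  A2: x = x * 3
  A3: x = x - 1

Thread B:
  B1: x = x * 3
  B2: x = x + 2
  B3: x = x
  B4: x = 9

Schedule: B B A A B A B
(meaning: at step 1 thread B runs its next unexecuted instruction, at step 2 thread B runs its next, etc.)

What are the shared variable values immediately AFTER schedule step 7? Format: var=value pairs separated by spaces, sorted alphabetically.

Step 1: thread B executes B1 (x = x * 3). Shared: x=9. PCs: A@0 B@1
Step 2: thread B executes B2 (x = x + 2). Shared: x=11. PCs: A@0 B@2
Step 3: thread A executes A1 (x = x * -1). Shared: x=-11. PCs: A@1 B@2
Step 4: thread A executes A2 (x = x * 3). Shared: x=-33. PCs: A@2 B@2
Step 5: thread B executes B3 (x = x). Shared: x=-33. PCs: A@2 B@3
Step 6: thread A executes A3 (x = x - 1). Shared: x=-34. PCs: A@3 B@3
Step 7: thread B executes B4 (x = 9). Shared: x=9. PCs: A@3 B@4

Answer: x=9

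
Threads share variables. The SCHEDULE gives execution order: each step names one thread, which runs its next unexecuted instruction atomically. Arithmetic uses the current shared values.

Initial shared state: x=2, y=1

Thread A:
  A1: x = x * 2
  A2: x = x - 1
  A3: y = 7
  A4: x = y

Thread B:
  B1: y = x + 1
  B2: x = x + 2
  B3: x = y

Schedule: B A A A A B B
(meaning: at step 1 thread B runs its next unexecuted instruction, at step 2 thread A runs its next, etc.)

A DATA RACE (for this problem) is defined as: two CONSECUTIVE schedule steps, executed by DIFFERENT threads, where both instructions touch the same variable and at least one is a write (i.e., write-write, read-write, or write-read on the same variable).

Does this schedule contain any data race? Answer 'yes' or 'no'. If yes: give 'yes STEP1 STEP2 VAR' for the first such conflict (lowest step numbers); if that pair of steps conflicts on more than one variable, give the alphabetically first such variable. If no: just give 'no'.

Steps 1,2: B(y = x + 1) vs A(x = x * 2). RACE on x (R-W).
Steps 2,3: same thread (A). No race.
Steps 3,4: same thread (A). No race.
Steps 4,5: same thread (A). No race.
Steps 5,6: A(x = y) vs B(x = x + 2). RACE on x (W-W).
Steps 6,7: same thread (B). No race.
First conflict at steps 1,2.

Answer: yes 1 2 x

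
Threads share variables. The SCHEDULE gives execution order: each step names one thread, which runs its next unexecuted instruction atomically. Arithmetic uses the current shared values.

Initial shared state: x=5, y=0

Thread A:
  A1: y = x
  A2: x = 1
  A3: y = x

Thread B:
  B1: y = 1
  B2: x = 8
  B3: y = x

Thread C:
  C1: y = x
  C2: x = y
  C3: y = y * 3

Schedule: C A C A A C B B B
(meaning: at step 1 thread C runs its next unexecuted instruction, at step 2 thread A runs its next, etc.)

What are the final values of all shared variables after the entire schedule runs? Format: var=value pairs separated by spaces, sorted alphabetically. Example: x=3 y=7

Step 1: thread C executes C1 (y = x). Shared: x=5 y=5. PCs: A@0 B@0 C@1
Step 2: thread A executes A1 (y = x). Shared: x=5 y=5. PCs: A@1 B@0 C@1
Step 3: thread C executes C2 (x = y). Shared: x=5 y=5. PCs: A@1 B@0 C@2
Step 4: thread A executes A2 (x = 1). Shared: x=1 y=5. PCs: A@2 B@0 C@2
Step 5: thread A executes A3 (y = x). Shared: x=1 y=1. PCs: A@3 B@0 C@2
Step 6: thread C executes C3 (y = y * 3). Shared: x=1 y=3. PCs: A@3 B@0 C@3
Step 7: thread B executes B1 (y = 1). Shared: x=1 y=1. PCs: A@3 B@1 C@3
Step 8: thread B executes B2 (x = 8). Shared: x=8 y=1. PCs: A@3 B@2 C@3
Step 9: thread B executes B3 (y = x). Shared: x=8 y=8. PCs: A@3 B@3 C@3

Answer: x=8 y=8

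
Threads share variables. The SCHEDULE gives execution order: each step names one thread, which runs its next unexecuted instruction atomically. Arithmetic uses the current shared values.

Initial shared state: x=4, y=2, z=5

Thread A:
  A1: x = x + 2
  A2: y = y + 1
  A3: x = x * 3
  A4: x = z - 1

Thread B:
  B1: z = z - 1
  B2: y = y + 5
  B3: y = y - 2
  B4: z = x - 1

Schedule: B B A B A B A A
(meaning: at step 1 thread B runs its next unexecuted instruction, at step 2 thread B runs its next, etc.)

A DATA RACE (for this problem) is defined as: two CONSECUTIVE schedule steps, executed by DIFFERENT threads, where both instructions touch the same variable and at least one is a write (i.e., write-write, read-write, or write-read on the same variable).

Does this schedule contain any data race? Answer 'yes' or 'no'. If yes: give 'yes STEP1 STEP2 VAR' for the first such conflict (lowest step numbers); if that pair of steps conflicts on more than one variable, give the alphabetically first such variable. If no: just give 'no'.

Answer: yes 4 5 y

Derivation:
Steps 1,2: same thread (B). No race.
Steps 2,3: B(r=y,w=y) vs A(r=x,w=x). No conflict.
Steps 3,4: A(r=x,w=x) vs B(r=y,w=y). No conflict.
Steps 4,5: B(y = y - 2) vs A(y = y + 1). RACE on y (W-W).
Steps 5,6: A(r=y,w=y) vs B(r=x,w=z). No conflict.
Steps 6,7: B(z = x - 1) vs A(x = x * 3). RACE on x (R-W).
Steps 7,8: same thread (A). No race.
First conflict at steps 4,5.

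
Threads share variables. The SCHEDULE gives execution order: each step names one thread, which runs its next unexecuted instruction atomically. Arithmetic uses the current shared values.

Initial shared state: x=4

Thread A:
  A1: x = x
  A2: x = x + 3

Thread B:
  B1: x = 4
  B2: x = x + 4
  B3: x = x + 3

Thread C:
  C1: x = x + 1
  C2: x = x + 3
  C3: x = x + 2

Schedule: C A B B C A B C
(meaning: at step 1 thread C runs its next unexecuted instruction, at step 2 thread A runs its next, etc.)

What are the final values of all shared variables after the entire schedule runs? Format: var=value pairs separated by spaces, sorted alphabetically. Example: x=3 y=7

Answer: x=19

Derivation:
Step 1: thread C executes C1 (x = x + 1). Shared: x=5. PCs: A@0 B@0 C@1
Step 2: thread A executes A1 (x = x). Shared: x=5. PCs: A@1 B@0 C@1
Step 3: thread B executes B1 (x = 4). Shared: x=4. PCs: A@1 B@1 C@1
Step 4: thread B executes B2 (x = x + 4). Shared: x=8. PCs: A@1 B@2 C@1
Step 5: thread C executes C2 (x = x + 3). Shared: x=11. PCs: A@1 B@2 C@2
Step 6: thread A executes A2 (x = x + 3). Shared: x=14. PCs: A@2 B@2 C@2
Step 7: thread B executes B3 (x = x + 3). Shared: x=17. PCs: A@2 B@3 C@2
Step 8: thread C executes C3 (x = x + 2). Shared: x=19. PCs: A@2 B@3 C@3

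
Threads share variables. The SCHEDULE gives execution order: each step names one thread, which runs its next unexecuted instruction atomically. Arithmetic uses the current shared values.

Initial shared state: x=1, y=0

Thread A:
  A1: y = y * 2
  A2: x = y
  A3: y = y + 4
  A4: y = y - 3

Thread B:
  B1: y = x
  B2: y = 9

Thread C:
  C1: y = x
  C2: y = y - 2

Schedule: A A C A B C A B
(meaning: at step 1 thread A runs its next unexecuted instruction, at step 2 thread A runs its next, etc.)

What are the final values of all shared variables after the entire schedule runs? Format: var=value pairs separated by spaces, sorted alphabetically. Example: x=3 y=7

Answer: x=0 y=9

Derivation:
Step 1: thread A executes A1 (y = y * 2). Shared: x=1 y=0. PCs: A@1 B@0 C@0
Step 2: thread A executes A2 (x = y). Shared: x=0 y=0. PCs: A@2 B@0 C@0
Step 3: thread C executes C1 (y = x). Shared: x=0 y=0. PCs: A@2 B@0 C@1
Step 4: thread A executes A3 (y = y + 4). Shared: x=0 y=4. PCs: A@3 B@0 C@1
Step 5: thread B executes B1 (y = x). Shared: x=0 y=0. PCs: A@3 B@1 C@1
Step 6: thread C executes C2 (y = y - 2). Shared: x=0 y=-2. PCs: A@3 B@1 C@2
Step 7: thread A executes A4 (y = y - 3). Shared: x=0 y=-5. PCs: A@4 B@1 C@2
Step 8: thread B executes B2 (y = 9). Shared: x=0 y=9. PCs: A@4 B@2 C@2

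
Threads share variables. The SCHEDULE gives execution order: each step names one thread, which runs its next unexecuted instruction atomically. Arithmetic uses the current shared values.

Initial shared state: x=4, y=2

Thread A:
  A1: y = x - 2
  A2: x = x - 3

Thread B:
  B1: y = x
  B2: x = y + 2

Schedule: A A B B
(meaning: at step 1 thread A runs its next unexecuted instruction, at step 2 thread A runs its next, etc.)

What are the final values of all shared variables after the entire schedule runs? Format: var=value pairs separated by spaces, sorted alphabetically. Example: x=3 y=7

Answer: x=3 y=1

Derivation:
Step 1: thread A executes A1 (y = x - 2). Shared: x=4 y=2. PCs: A@1 B@0
Step 2: thread A executes A2 (x = x - 3). Shared: x=1 y=2. PCs: A@2 B@0
Step 3: thread B executes B1 (y = x). Shared: x=1 y=1. PCs: A@2 B@1
Step 4: thread B executes B2 (x = y + 2). Shared: x=3 y=1. PCs: A@2 B@2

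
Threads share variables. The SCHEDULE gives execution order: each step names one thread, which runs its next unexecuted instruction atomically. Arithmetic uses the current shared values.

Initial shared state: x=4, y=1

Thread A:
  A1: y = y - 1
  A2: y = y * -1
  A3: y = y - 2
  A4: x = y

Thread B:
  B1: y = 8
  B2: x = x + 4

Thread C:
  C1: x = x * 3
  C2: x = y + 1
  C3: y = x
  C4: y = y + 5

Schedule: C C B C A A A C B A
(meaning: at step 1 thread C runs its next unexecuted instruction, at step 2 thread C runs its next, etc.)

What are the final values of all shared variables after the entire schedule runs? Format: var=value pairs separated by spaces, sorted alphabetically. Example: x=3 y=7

Answer: x=2 y=2

Derivation:
Step 1: thread C executes C1 (x = x * 3). Shared: x=12 y=1. PCs: A@0 B@0 C@1
Step 2: thread C executes C2 (x = y + 1). Shared: x=2 y=1. PCs: A@0 B@0 C@2
Step 3: thread B executes B1 (y = 8). Shared: x=2 y=8. PCs: A@0 B@1 C@2
Step 4: thread C executes C3 (y = x). Shared: x=2 y=2. PCs: A@0 B@1 C@3
Step 5: thread A executes A1 (y = y - 1). Shared: x=2 y=1. PCs: A@1 B@1 C@3
Step 6: thread A executes A2 (y = y * -1). Shared: x=2 y=-1. PCs: A@2 B@1 C@3
Step 7: thread A executes A3 (y = y - 2). Shared: x=2 y=-3. PCs: A@3 B@1 C@3
Step 8: thread C executes C4 (y = y + 5). Shared: x=2 y=2. PCs: A@3 B@1 C@4
Step 9: thread B executes B2 (x = x + 4). Shared: x=6 y=2. PCs: A@3 B@2 C@4
Step 10: thread A executes A4 (x = y). Shared: x=2 y=2. PCs: A@4 B@2 C@4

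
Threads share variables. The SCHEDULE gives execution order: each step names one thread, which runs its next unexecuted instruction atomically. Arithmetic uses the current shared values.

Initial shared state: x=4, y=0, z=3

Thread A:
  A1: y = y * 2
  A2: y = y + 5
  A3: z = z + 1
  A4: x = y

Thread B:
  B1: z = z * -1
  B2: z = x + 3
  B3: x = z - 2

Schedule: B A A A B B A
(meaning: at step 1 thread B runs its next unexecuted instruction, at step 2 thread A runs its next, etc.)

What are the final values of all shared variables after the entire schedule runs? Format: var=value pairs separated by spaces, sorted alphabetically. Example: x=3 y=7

Answer: x=5 y=5 z=7

Derivation:
Step 1: thread B executes B1 (z = z * -1). Shared: x=4 y=0 z=-3. PCs: A@0 B@1
Step 2: thread A executes A1 (y = y * 2). Shared: x=4 y=0 z=-3. PCs: A@1 B@1
Step 3: thread A executes A2 (y = y + 5). Shared: x=4 y=5 z=-3. PCs: A@2 B@1
Step 4: thread A executes A3 (z = z + 1). Shared: x=4 y=5 z=-2. PCs: A@3 B@1
Step 5: thread B executes B2 (z = x + 3). Shared: x=4 y=5 z=7. PCs: A@3 B@2
Step 6: thread B executes B3 (x = z - 2). Shared: x=5 y=5 z=7. PCs: A@3 B@3
Step 7: thread A executes A4 (x = y). Shared: x=5 y=5 z=7. PCs: A@4 B@3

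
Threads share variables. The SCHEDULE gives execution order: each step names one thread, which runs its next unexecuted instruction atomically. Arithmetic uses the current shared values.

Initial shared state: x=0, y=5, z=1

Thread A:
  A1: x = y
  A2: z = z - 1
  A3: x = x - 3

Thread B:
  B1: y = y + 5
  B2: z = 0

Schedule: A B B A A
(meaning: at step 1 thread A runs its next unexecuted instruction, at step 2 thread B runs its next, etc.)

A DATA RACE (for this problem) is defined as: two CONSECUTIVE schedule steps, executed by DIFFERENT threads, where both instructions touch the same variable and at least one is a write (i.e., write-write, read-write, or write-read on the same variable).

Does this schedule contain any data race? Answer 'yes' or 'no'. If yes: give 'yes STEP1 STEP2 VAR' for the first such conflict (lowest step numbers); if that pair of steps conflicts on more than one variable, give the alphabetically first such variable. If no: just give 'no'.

Steps 1,2: A(x = y) vs B(y = y + 5). RACE on y (R-W).
Steps 2,3: same thread (B). No race.
Steps 3,4: B(z = 0) vs A(z = z - 1). RACE on z (W-W).
Steps 4,5: same thread (A). No race.
First conflict at steps 1,2.

Answer: yes 1 2 y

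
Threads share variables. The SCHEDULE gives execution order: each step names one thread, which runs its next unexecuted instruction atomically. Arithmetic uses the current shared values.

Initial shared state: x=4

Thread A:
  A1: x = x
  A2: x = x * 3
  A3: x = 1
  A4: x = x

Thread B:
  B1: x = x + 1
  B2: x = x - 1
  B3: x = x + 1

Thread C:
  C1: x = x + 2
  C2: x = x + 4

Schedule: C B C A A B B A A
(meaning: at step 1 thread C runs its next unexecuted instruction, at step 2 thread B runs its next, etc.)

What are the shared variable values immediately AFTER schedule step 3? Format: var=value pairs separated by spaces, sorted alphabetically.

Step 1: thread C executes C1 (x = x + 2). Shared: x=6. PCs: A@0 B@0 C@1
Step 2: thread B executes B1 (x = x + 1). Shared: x=7. PCs: A@0 B@1 C@1
Step 3: thread C executes C2 (x = x + 4). Shared: x=11. PCs: A@0 B@1 C@2

Answer: x=11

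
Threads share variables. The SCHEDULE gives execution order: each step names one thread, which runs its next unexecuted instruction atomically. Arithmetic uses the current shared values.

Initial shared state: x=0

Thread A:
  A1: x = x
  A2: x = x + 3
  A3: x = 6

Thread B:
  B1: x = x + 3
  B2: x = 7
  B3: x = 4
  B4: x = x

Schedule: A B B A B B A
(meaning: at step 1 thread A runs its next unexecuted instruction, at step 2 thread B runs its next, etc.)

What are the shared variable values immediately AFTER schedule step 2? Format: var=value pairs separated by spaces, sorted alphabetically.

Step 1: thread A executes A1 (x = x). Shared: x=0. PCs: A@1 B@0
Step 2: thread B executes B1 (x = x + 3). Shared: x=3. PCs: A@1 B@1

Answer: x=3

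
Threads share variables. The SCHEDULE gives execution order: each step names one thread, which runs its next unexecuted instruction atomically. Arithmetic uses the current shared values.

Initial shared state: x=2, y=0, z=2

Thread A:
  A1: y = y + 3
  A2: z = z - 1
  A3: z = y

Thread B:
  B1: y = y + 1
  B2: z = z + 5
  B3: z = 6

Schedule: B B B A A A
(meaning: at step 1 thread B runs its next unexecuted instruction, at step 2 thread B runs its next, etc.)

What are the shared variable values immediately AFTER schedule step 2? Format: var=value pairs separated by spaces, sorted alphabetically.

Step 1: thread B executes B1 (y = y + 1). Shared: x=2 y=1 z=2. PCs: A@0 B@1
Step 2: thread B executes B2 (z = z + 5). Shared: x=2 y=1 z=7. PCs: A@0 B@2

Answer: x=2 y=1 z=7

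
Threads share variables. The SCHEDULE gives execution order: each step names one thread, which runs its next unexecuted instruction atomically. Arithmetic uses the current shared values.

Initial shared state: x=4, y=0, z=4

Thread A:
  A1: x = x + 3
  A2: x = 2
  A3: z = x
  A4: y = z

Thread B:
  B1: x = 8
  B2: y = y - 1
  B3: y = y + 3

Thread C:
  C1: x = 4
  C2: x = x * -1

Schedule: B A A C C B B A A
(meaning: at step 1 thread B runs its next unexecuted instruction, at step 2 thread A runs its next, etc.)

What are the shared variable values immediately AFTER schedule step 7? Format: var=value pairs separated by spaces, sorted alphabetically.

Answer: x=-4 y=2 z=4

Derivation:
Step 1: thread B executes B1 (x = 8). Shared: x=8 y=0 z=4. PCs: A@0 B@1 C@0
Step 2: thread A executes A1 (x = x + 3). Shared: x=11 y=0 z=4. PCs: A@1 B@1 C@0
Step 3: thread A executes A2 (x = 2). Shared: x=2 y=0 z=4. PCs: A@2 B@1 C@0
Step 4: thread C executes C1 (x = 4). Shared: x=4 y=0 z=4. PCs: A@2 B@1 C@1
Step 5: thread C executes C2 (x = x * -1). Shared: x=-4 y=0 z=4. PCs: A@2 B@1 C@2
Step 6: thread B executes B2 (y = y - 1). Shared: x=-4 y=-1 z=4. PCs: A@2 B@2 C@2
Step 7: thread B executes B3 (y = y + 3). Shared: x=-4 y=2 z=4. PCs: A@2 B@3 C@2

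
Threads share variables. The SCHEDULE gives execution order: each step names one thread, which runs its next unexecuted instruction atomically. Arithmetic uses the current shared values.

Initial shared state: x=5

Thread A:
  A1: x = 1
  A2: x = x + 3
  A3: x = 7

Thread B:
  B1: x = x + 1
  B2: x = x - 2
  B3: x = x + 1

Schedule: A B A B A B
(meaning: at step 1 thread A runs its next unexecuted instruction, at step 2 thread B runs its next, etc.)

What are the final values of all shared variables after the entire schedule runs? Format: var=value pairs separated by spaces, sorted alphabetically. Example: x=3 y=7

Step 1: thread A executes A1 (x = 1). Shared: x=1. PCs: A@1 B@0
Step 2: thread B executes B1 (x = x + 1). Shared: x=2. PCs: A@1 B@1
Step 3: thread A executes A2 (x = x + 3). Shared: x=5. PCs: A@2 B@1
Step 4: thread B executes B2 (x = x - 2). Shared: x=3. PCs: A@2 B@2
Step 5: thread A executes A3 (x = 7). Shared: x=7. PCs: A@3 B@2
Step 6: thread B executes B3 (x = x + 1). Shared: x=8. PCs: A@3 B@3

Answer: x=8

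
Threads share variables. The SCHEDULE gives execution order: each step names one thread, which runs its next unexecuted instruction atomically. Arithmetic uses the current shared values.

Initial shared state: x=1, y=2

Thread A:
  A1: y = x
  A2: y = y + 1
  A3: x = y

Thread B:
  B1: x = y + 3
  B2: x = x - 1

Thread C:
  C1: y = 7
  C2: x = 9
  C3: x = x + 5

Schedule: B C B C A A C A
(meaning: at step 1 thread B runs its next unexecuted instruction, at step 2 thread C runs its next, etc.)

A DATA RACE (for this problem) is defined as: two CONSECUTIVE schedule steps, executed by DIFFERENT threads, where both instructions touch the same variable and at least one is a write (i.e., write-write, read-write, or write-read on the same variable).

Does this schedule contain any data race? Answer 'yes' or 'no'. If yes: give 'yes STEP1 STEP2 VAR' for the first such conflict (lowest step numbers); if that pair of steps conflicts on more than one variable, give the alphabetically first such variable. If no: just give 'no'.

Answer: yes 1 2 y

Derivation:
Steps 1,2: B(x = y + 3) vs C(y = 7). RACE on y (R-W).
Steps 2,3: C(r=-,w=y) vs B(r=x,w=x). No conflict.
Steps 3,4: B(x = x - 1) vs C(x = 9). RACE on x (W-W).
Steps 4,5: C(x = 9) vs A(y = x). RACE on x (W-R).
Steps 5,6: same thread (A). No race.
Steps 6,7: A(r=y,w=y) vs C(r=x,w=x). No conflict.
Steps 7,8: C(x = x + 5) vs A(x = y). RACE on x (W-W).
First conflict at steps 1,2.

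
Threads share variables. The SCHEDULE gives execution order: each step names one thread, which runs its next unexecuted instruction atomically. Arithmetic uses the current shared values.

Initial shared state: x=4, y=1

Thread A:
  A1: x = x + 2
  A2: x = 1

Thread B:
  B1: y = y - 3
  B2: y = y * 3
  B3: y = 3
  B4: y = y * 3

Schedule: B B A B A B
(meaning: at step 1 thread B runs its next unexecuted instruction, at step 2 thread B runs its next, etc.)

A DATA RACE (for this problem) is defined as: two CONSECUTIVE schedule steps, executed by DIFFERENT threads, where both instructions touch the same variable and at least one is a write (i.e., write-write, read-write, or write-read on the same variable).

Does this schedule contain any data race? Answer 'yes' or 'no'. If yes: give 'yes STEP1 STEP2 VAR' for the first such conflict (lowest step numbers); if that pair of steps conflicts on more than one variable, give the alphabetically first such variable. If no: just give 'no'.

Steps 1,2: same thread (B). No race.
Steps 2,3: B(r=y,w=y) vs A(r=x,w=x). No conflict.
Steps 3,4: A(r=x,w=x) vs B(r=-,w=y). No conflict.
Steps 4,5: B(r=-,w=y) vs A(r=-,w=x). No conflict.
Steps 5,6: A(r=-,w=x) vs B(r=y,w=y). No conflict.

Answer: no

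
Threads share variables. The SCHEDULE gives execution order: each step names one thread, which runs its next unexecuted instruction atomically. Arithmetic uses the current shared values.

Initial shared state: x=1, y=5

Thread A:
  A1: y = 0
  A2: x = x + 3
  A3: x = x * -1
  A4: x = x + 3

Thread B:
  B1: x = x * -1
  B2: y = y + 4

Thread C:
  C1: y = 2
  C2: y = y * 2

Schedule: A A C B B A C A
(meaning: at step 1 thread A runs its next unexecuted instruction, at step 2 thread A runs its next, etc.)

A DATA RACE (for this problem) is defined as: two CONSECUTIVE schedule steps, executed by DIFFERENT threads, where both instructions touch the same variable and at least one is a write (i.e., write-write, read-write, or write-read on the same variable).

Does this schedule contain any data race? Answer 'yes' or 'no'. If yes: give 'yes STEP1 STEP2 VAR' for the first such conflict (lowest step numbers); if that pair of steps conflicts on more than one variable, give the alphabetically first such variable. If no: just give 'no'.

Answer: no

Derivation:
Steps 1,2: same thread (A). No race.
Steps 2,3: A(r=x,w=x) vs C(r=-,w=y). No conflict.
Steps 3,4: C(r=-,w=y) vs B(r=x,w=x). No conflict.
Steps 4,5: same thread (B). No race.
Steps 5,6: B(r=y,w=y) vs A(r=x,w=x). No conflict.
Steps 6,7: A(r=x,w=x) vs C(r=y,w=y). No conflict.
Steps 7,8: C(r=y,w=y) vs A(r=x,w=x). No conflict.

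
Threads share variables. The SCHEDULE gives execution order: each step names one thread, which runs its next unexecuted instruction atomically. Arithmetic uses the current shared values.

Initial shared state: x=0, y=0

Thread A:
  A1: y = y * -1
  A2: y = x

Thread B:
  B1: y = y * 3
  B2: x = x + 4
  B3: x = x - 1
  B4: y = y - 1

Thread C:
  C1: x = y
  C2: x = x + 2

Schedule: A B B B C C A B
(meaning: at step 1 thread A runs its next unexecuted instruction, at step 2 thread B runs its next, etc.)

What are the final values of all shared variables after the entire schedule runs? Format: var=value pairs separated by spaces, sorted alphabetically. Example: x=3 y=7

Step 1: thread A executes A1 (y = y * -1). Shared: x=0 y=0. PCs: A@1 B@0 C@0
Step 2: thread B executes B1 (y = y * 3). Shared: x=0 y=0. PCs: A@1 B@1 C@0
Step 3: thread B executes B2 (x = x + 4). Shared: x=4 y=0. PCs: A@1 B@2 C@0
Step 4: thread B executes B3 (x = x - 1). Shared: x=3 y=0. PCs: A@1 B@3 C@0
Step 5: thread C executes C1 (x = y). Shared: x=0 y=0. PCs: A@1 B@3 C@1
Step 6: thread C executes C2 (x = x + 2). Shared: x=2 y=0. PCs: A@1 B@3 C@2
Step 7: thread A executes A2 (y = x). Shared: x=2 y=2. PCs: A@2 B@3 C@2
Step 8: thread B executes B4 (y = y - 1). Shared: x=2 y=1. PCs: A@2 B@4 C@2

Answer: x=2 y=1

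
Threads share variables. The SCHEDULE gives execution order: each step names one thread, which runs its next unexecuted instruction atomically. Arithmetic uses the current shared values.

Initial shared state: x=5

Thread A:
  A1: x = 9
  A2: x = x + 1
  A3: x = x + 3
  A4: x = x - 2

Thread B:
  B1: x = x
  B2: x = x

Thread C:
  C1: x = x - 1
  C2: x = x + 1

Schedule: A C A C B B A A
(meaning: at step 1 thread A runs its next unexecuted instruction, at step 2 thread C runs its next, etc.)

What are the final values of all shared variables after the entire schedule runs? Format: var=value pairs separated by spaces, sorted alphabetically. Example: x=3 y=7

Step 1: thread A executes A1 (x = 9). Shared: x=9. PCs: A@1 B@0 C@0
Step 2: thread C executes C1 (x = x - 1). Shared: x=8. PCs: A@1 B@0 C@1
Step 3: thread A executes A2 (x = x + 1). Shared: x=9. PCs: A@2 B@0 C@1
Step 4: thread C executes C2 (x = x + 1). Shared: x=10. PCs: A@2 B@0 C@2
Step 5: thread B executes B1 (x = x). Shared: x=10. PCs: A@2 B@1 C@2
Step 6: thread B executes B2 (x = x). Shared: x=10. PCs: A@2 B@2 C@2
Step 7: thread A executes A3 (x = x + 3). Shared: x=13. PCs: A@3 B@2 C@2
Step 8: thread A executes A4 (x = x - 2). Shared: x=11. PCs: A@4 B@2 C@2

Answer: x=11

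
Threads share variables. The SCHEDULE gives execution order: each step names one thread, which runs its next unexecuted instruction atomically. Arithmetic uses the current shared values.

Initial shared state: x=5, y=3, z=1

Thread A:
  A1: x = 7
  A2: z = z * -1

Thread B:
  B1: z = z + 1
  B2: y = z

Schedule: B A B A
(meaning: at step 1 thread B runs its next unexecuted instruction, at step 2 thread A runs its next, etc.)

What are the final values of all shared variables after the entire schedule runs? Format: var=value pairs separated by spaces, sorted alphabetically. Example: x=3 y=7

Step 1: thread B executes B1 (z = z + 1). Shared: x=5 y=3 z=2. PCs: A@0 B@1
Step 2: thread A executes A1 (x = 7). Shared: x=7 y=3 z=2. PCs: A@1 B@1
Step 3: thread B executes B2 (y = z). Shared: x=7 y=2 z=2. PCs: A@1 B@2
Step 4: thread A executes A2 (z = z * -1). Shared: x=7 y=2 z=-2. PCs: A@2 B@2

Answer: x=7 y=2 z=-2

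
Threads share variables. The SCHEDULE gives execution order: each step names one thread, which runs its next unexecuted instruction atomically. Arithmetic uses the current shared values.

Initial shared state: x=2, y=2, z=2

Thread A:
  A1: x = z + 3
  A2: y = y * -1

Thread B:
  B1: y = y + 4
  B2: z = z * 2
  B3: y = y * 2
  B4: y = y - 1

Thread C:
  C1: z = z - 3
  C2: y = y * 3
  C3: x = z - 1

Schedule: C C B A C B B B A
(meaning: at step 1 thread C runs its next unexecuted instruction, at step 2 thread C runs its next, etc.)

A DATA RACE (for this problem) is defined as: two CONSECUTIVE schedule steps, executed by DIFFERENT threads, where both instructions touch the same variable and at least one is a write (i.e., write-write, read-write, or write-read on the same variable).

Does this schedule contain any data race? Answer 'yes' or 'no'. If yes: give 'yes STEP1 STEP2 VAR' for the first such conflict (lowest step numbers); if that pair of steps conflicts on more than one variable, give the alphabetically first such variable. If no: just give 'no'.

Steps 1,2: same thread (C). No race.
Steps 2,3: C(y = y * 3) vs B(y = y + 4). RACE on y (W-W).
Steps 3,4: B(r=y,w=y) vs A(r=z,w=x). No conflict.
Steps 4,5: A(x = z + 3) vs C(x = z - 1). RACE on x (W-W).
Steps 5,6: C(x = z - 1) vs B(z = z * 2). RACE on z (R-W).
Steps 6,7: same thread (B). No race.
Steps 7,8: same thread (B). No race.
Steps 8,9: B(y = y - 1) vs A(y = y * -1). RACE on y (W-W).
First conflict at steps 2,3.

Answer: yes 2 3 y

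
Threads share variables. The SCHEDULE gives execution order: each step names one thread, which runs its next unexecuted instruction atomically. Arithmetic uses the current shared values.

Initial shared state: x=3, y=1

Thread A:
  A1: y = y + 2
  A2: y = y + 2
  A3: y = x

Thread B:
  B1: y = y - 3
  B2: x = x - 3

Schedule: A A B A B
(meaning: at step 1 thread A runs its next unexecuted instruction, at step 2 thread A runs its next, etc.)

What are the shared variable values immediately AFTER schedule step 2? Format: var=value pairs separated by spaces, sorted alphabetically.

Step 1: thread A executes A1 (y = y + 2). Shared: x=3 y=3. PCs: A@1 B@0
Step 2: thread A executes A2 (y = y + 2). Shared: x=3 y=5. PCs: A@2 B@0

Answer: x=3 y=5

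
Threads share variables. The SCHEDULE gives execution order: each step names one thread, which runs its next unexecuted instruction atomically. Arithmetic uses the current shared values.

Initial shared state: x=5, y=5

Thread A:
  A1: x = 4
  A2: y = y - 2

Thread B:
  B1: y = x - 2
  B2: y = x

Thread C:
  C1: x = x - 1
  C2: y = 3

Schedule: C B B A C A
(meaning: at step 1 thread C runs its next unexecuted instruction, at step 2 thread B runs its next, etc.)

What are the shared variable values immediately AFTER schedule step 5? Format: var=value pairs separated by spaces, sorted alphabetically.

Step 1: thread C executes C1 (x = x - 1). Shared: x=4 y=5. PCs: A@0 B@0 C@1
Step 2: thread B executes B1 (y = x - 2). Shared: x=4 y=2. PCs: A@0 B@1 C@1
Step 3: thread B executes B2 (y = x). Shared: x=4 y=4. PCs: A@0 B@2 C@1
Step 4: thread A executes A1 (x = 4). Shared: x=4 y=4. PCs: A@1 B@2 C@1
Step 5: thread C executes C2 (y = 3). Shared: x=4 y=3. PCs: A@1 B@2 C@2

Answer: x=4 y=3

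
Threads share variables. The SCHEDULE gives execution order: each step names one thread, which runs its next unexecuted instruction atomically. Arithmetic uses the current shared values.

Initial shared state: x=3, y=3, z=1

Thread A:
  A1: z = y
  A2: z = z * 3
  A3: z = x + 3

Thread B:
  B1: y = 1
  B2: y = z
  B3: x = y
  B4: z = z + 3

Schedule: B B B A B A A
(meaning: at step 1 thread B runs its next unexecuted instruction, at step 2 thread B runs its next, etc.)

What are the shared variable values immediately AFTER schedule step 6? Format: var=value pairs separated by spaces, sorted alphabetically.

Step 1: thread B executes B1 (y = 1). Shared: x=3 y=1 z=1. PCs: A@0 B@1
Step 2: thread B executes B2 (y = z). Shared: x=3 y=1 z=1. PCs: A@0 B@2
Step 3: thread B executes B3 (x = y). Shared: x=1 y=1 z=1. PCs: A@0 B@3
Step 4: thread A executes A1 (z = y). Shared: x=1 y=1 z=1. PCs: A@1 B@3
Step 5: thread B executes B4 (z = z + 3). Shared: x=1 y=1 z=4. PCs: A@1 B@4
Step 6: thread A executes A2 (z = z * 3). Shared: x=1 y=1 z=12. PCs: A@2 B@4

Answer: x=1 y=1 z=12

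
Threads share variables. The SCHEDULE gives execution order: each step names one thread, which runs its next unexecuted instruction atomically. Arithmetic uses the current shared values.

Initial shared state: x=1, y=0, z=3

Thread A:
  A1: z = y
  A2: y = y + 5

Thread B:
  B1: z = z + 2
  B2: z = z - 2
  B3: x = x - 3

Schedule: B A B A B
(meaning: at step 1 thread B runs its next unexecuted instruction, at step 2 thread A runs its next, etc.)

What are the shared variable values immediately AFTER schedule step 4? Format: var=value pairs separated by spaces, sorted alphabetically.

Step 1: thread B executes B1 (z = z + 2). Shared: x=1 y=0 z=5. PCs: A@0 B@1
Step 2: thread A executes A1 (z = y). Shared: x=1 y=0 z=0. PCs: A@1 B@1
Step 3: thread B executes B2 (z = z - 2). Shared: x=1 y=0 z=-2. PCs: A@1 B@2
Step 4: thread A executes A2 (y = y + 5). Shared: x=1 y=5 z=-2. PCs: A@2 B@2

Answer: x=1 y=5 z=-2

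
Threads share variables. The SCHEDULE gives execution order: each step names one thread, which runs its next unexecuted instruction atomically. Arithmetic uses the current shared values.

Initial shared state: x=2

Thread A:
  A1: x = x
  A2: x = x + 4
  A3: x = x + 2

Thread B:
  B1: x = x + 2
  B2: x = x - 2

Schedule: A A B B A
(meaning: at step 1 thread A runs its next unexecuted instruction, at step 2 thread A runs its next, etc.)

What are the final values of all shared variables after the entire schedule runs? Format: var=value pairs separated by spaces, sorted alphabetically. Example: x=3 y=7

Step 1: thread A executes A1 (x = x). Shared: x=2. PCs: A@1 B@0
Step 2: thread A executes A2 (x = x + 4). Shared: x=6. PCs: A@2 B@0
Step 3: thread B executes B1 (x = x + 2). Shared: x=8. PCs: A@2 B@1
Step 4: thread B executes B2 (x = x - 2). Shared: x=6. PCs: A@2 B@2
Step 5: thread A executes A3 (x = x + 2). Shared: x=8. PCs: A@3 B@2

Answer: x=8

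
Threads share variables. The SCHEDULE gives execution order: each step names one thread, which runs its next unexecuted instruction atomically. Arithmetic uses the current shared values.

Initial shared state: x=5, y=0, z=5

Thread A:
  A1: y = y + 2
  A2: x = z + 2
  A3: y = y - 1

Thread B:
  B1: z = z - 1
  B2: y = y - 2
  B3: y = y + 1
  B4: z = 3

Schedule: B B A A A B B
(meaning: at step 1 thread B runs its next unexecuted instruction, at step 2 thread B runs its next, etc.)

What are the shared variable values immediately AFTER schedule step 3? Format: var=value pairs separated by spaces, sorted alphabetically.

Answer: x=5 y=0 z=4

Derivation:
Step 1: thread B executes B1 (z = z - 1). Shared: x=5 y=0 z=4. PCs: A@0 B@1
Step 2: thread B executes B2 (y = y - 2). Shared: x=5 y=-2 z=4. PCs: A@0 B@2
Step 3: thread A executes A1 (y = y + 2). Shared: x=5 y=0 z=4. PCs: A@1 B@2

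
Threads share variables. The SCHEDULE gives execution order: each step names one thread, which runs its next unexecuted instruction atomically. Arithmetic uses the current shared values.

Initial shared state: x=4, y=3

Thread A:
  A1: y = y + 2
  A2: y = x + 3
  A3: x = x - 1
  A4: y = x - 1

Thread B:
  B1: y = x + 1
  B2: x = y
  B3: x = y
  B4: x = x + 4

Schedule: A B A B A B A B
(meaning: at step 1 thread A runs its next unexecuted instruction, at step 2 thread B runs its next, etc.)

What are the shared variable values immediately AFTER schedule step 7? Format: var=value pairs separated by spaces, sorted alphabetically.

Answer: x=7 y=6

Derivation:
Step 1: thread A executes A1 (y = y + 2). Shared: x=4 y=5. PCs: A@1 B@0
Step 2: thread B executes B1 (y = x + 1). Shared: x=4 y=5. PCs: A@1 B@1
Step 3: thread A executes A2 (y = x + 3). Shared: x=4 y=7. PCs: A@2 B@1
Step 4: thread B executes B2 (x = y). Shared: x=7 y=7. PCs: A@2 B@2
Step 5: thread A executes A3 (x = x - 1). Shared: x=6 y=7. PCs: A@3 B@2
Step 6: thread B executes B3 (x = y). Shared: x=7 y=7. PCs: A@3 B@3
Step 7: thread A executes A4 (y = x - 1). Shared: x=7 y=6. PCs: A@4 B@3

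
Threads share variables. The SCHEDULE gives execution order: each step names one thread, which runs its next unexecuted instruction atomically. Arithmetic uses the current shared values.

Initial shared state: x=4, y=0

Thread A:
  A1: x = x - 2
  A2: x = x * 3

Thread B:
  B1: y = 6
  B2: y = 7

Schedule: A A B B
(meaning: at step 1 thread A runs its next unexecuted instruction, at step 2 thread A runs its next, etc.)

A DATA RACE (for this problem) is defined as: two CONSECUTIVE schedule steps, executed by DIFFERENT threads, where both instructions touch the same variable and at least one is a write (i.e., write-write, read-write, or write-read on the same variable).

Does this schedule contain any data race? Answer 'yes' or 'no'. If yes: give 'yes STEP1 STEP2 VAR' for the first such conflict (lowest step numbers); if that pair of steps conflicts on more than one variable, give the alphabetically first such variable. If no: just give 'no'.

Steps 1,2: same thread (A). No race.
Steps 2,3: A(r=x,w=x) vs B(r=-,w=y). No conflict.
Steps 3,4: same thread (B). No race.

Answer: no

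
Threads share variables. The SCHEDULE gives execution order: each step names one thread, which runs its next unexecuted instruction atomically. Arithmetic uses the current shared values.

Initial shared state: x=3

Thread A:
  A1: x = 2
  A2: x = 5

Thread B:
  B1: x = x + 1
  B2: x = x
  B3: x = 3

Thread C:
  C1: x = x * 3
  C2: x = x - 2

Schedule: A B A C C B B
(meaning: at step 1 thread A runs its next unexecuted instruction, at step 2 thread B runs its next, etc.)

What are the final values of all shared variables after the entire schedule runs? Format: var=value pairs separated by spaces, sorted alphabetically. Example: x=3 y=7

Step 1: thread A executes A1 (x = 2). Shared: x=2. PCs: A@1 B@0 C@0
Step 2: thread B executes B1 (x = x + 1). Shared: x=3. PCs: A@1 B@1 C@0
Step 3: thread A executes A2 (x = 5). Shared: x=5. PCs: A@2 B@1 C@0
Step 4: thread C executes C1 (x = x * 3). Shared: x=15. PCs: A@2 B@1 C@1
Step 5: thread C executes C2 (x = x - 2). Shared: x=13. PCs: A@2 B@1 C@2
Step 6: thread B executes B2 (x = x). Shared: x=13. PCs: A@2 B@2 C@2
Step 7: thread B executes B3 (x = 3). Shared: x=3. PCs: A@2 B@3 C@2

Answer: x=3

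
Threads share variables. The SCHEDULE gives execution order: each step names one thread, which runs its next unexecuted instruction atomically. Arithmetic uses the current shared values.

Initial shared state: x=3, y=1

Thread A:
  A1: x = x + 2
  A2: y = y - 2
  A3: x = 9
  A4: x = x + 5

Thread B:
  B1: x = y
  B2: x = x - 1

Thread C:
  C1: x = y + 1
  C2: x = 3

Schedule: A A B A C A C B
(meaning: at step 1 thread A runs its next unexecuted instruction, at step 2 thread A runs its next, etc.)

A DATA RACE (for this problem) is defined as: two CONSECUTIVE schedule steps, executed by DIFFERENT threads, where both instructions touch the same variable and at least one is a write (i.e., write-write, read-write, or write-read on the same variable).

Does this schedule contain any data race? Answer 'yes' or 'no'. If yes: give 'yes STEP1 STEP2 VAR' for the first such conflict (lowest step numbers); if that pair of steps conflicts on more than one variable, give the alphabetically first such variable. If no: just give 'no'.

Answer: yes 2 3 y

Derivation:
Steps 1,2: same thread (A). No race.
Steps 2,3: A(y = y - 2) vs B(x = y). RACE on y (W-R).
Steps 3,4: B(x = y) vs A(x = 9). RACE on x (W-W).
Steps 4,5: A(x = 9) vs C(x = y + 1). RACE on x (W-W).
Steps 5,6: C(x = y + 1) vs A(x = x + 5). RACE on x (W-W).
Steps 6,7: A(x = x + 5) vs C(x = 3). RACE on x (W-W).
Steps 7,8: C(x = 3) vs B(x = x - 1). RACE on x (W-W).
First conflict at steps 2,3.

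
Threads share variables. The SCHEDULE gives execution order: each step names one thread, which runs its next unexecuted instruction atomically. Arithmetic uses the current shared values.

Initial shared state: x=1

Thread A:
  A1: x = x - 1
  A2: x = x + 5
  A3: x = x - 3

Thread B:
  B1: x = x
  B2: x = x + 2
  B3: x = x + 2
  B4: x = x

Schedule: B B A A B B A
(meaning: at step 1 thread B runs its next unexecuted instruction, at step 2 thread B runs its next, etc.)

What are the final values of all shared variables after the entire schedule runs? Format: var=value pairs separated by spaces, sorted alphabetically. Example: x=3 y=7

Answer: x=6

Derivation:
Step 1: thread B executes B1 (x = x). Shared: x=1. PCs: A@0 B@1
Step 2: thread B executes B2 (x = x + 2). Shared: x=3. PCs: A@0 B@2
Step 3: thread A executes A1 (x = x - 1). Shared: x=2. PCs: A@1 B@2
Step 4: thread A executes A2 (x = x + 5). Shared: x=7. PCs: A@2 B@2
Step 5: thread B executes B3 (x = x + 2). Shared: x=9. PCs: A@2 B@3
Step 6: thread B executes B4 (x = x). Shared: x=9. PCs: A@2 B@4
Step 7: thread A executes A3 (x = x - 3). Shared: x=6. PCs: A@3 B@4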